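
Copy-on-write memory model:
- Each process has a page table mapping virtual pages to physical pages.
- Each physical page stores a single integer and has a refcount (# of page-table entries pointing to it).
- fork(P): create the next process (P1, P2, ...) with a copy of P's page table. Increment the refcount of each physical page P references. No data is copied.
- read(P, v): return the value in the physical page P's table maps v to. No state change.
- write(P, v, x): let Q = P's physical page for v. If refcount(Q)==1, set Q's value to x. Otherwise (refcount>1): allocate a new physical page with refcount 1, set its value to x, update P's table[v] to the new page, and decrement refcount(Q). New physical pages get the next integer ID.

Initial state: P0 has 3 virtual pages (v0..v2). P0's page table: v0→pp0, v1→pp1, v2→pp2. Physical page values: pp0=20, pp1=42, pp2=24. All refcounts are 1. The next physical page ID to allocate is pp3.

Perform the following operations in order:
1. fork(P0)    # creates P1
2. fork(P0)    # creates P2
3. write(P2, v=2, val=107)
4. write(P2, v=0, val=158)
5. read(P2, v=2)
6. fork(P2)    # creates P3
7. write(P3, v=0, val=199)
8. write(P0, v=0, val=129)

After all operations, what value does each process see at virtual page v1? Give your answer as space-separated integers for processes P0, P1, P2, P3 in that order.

Answer: 42 42 42 42

Derivation:
Op 1: fork(P0) -> P1. 3 ppages; refcounts: pp0:2 pp1:2 pp2:2
Op 2: fork(P0) -> P2. 3 ppages; refcounts: pp0:3 pp1:3 pp2:3
Op 3: write(P2, v2, 107). refcount(pp2)=3>1 -> COPY to pp3. 4 ppages; refcounts: pp0:3 pp1:3 pp2:2 pp3:1
Op 4: write(P2, v0, 158). refcount(pp0)=3>1 -> COPY to pp4. 5 ppages; refcounts: pp0:2 pp1:3 pp2:2 pp3:1 pp4:1
Op 5: read(P2, v2) -> 107. No state change.
Op 6: fork(P2) -> P3. 5 ppages; refcounts: pp0:2 pp1:4 pp2:2 pp3:2 pp4:2
Op 7: write(P3, v0, 199). refcount(pp4)=2>1 -> COPY to pp5. 6 ppages; refcounts: pp0:2 pp1:4 pp2:2 pp3:2 pp4:1 pp5:1
Op 8: write(P0, v0, 129). refcount(pp0)=2>1 -> COPY to pp6. 7 ppages; refcounts: pp0:1 pp1:4 pp2:2 pp3:2 pp4:1 pp5:1 pp6:1
P0: v1 -> pp1 = 42
P1: v1 -> pp1 = 42
P2: v1 -> pp1 = 42
P3: v1 -> pp1 = 42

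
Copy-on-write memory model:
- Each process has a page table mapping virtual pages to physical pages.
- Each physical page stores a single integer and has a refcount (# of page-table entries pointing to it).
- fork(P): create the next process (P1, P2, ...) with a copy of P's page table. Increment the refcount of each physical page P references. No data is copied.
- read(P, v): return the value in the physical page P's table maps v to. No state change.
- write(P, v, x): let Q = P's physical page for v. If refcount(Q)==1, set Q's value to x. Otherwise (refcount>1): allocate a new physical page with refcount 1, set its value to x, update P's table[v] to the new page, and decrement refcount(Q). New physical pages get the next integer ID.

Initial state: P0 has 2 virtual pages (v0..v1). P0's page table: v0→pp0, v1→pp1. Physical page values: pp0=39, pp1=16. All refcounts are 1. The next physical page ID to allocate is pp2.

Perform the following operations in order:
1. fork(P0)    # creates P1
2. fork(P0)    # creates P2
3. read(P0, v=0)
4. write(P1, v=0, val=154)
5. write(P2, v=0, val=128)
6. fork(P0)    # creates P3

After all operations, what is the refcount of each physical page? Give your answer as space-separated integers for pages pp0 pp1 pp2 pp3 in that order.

Op 1: fork(P0) -> P1. 2 ppages; refcounts: pp0:2 pp1:2
Op 2: fork(P0) -> P2. 2 ppages; refcounts: pp0:3 pp1:3
Op 3: read(P0, v0) -> 39. No state change.
Op 4: write(P1, v0, 154). refcount(pp0)=3>1 -> COPY to pp2. 3 ppages; refcounts: pp0:2 pp1:3 pp2:1
Op 5: write(P2, v0, 128). refcount(pp0)=2>1 -> COPY to pp3. 4 ppages; refcounts: pp0:1 pp1:3 pp2:1 pp3:1
Op 6: fork(P0) -> P3. 4 ppages; refcounts: pp0:2 pp1:4 pp2:1 pp3:1

Answer: 2 4 1 1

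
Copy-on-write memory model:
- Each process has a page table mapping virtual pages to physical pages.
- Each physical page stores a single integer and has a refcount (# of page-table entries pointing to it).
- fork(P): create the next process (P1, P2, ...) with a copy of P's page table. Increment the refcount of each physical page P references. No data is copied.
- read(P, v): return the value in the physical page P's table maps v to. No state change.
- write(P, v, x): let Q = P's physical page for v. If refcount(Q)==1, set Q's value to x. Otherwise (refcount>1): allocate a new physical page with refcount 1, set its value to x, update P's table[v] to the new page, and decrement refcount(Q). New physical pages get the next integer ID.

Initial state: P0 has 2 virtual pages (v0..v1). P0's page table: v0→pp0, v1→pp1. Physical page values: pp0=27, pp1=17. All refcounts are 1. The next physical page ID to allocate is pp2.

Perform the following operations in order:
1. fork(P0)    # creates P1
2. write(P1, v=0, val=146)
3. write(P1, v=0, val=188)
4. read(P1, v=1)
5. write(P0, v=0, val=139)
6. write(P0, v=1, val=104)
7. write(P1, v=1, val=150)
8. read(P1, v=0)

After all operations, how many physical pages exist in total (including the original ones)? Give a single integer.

Answer: 4

Derivation:
Op 1: fork(P0) -> P1. 2 ppages; refcounts: pp0:2 pp1:2
Op 2: write(P1, v0, 146). refcount(pp0)=2>1 -> COPY to pp2. 3 ppages; refcounts: pp0:1 pp1:2 pp2:1
Op 3: write(P1, v0, 188). refcount(pp2)=1 -> write in place. 3 ppages; refcounts: pp0:1 pp1:2 pp2:1
Op 4: read(P1, v1) -> 17. No state change.
Op 5: write(P0, v0, 139). refcount(pp0)=1 -> write in place. 3 ppages; refcounts: pp0:1 pp1:2 pp2:1
Op 6: write(P0, v1, 104). refcount(pp1)=2>1 -> COPY to pp3. 4 ppages; refcounts: pp0:1 pp1:1 pp2:1 pp3:1
Op 7: write(P1, v1, 150). refcount(pp1)=1 -> write in place. 4 ppages; refcounts: pp0:1 pp1:1 pp2:1 pp3:1
Op 8: read(P1, v0) -> 188. No state change.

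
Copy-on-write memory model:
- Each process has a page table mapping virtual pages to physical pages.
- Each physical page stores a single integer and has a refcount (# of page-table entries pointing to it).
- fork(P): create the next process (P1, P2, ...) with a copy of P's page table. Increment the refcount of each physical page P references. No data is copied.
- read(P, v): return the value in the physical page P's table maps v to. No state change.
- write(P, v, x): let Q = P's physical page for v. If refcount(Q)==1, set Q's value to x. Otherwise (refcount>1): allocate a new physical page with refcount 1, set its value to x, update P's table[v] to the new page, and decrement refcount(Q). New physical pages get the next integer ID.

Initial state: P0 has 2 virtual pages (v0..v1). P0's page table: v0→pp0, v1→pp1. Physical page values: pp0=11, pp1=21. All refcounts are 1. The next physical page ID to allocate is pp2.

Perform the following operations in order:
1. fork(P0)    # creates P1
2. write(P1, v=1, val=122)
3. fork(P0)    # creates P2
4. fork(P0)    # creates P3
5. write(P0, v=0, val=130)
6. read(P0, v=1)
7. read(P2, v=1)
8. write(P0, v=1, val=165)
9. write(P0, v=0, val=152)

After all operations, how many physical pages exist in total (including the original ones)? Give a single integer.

Op 1: fork(P0) -> P1. 2 ppages; refcounts: pp0:2 pp1:2
Op 2: write(P1, v1, 122). refcount(pp1)=2>1 -> COPY to pp2. 3 ppages; refcounts: pp0:2 pp1:1 pp2:1
Op 3: fork(P0) -> P2. 3 ppages; refcounts: pp0:3 pp1:2 pp2:1
Op 4: fork(P0) -> P3. 3 ppages; refcounts: pp0:4 pp1:3 pp2:1
Op 5: write(P0, v0, 130). refcount(pp0)=4>1 -> COPY to pp3. 4 ppages; refcounts: pp0:3 pp1:3 pp2:1 pp3:1
Op 6: read(P0, v1) -> 21. No state change.
Op 7: read(P2, v1) -> 21. No state change.
Op 8: write(P0, v1, 165). refcount(pp1)=3>1 -> COPY to pp4. 5 ppages; refcounts: pp0:3 pp1:2 pp2:1 pp3:1 pp4:1
Op 9: write(P0, v0, 152). refcount(pp3)=1 -> write in place. 5 ppages; refcounts: pp0:3 pp1:2 pp2:1 pp3:1 pp4:1

Answer: 5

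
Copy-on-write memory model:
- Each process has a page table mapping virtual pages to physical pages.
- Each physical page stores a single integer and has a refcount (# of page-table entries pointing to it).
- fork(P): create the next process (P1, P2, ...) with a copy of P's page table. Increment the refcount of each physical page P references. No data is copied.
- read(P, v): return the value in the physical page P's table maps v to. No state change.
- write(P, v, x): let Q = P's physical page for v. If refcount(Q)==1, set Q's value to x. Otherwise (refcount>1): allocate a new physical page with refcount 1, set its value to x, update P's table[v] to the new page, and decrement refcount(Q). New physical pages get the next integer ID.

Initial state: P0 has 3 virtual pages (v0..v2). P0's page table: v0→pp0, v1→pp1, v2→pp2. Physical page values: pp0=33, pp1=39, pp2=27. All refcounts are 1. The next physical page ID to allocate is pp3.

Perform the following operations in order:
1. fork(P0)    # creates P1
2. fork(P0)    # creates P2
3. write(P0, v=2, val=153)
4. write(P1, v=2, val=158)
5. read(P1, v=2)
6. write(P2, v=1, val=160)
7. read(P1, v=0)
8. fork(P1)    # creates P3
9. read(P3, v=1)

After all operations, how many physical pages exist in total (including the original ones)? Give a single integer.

Answer: 6

Derivation:
Op 1: fork(P0) -> P1. 3 ppages; refcounts: pp0:2 pp1:2 pp2:2
Op 2: fork(P0) -> P2. 3 ppages; refcounts: pp0:3 pp1:3 pp2:3
Op 3: write(P0, v2, 153). refcount(pp2)=3>1 -> COPY to pp3. 4 ppages; refcounts: pp0:3 pp1:3 pp2:2 pp3:1
Op 4: write(P1, v2, 158). refcount(pp2)=2>1 -> COPY to pp4. 5 ppages; refcounts: pp0:3 pp1:3 pp2:1 pp3:1 pp4:1
Op 5: read(P1, v2) -> 158. No state change.
Op 6: write(P2, v1, 160). refcount(pp1)=3>1 -> COPY to pp5. 6 ppages; refcounts: pp0:3 pp1:2 pp2:1 pp3:1 pp4:1 pp5:1
Op 7: read(P1, v0) -> 33. No state change.
Op 8: fork(P1) -> P3. 6 ppages; refcounts: pp0:4 pp1:3 pp2:1 pp3:1 pp4:2 pp5:1
Op 9: read(P3, v1) -> 39. No state change.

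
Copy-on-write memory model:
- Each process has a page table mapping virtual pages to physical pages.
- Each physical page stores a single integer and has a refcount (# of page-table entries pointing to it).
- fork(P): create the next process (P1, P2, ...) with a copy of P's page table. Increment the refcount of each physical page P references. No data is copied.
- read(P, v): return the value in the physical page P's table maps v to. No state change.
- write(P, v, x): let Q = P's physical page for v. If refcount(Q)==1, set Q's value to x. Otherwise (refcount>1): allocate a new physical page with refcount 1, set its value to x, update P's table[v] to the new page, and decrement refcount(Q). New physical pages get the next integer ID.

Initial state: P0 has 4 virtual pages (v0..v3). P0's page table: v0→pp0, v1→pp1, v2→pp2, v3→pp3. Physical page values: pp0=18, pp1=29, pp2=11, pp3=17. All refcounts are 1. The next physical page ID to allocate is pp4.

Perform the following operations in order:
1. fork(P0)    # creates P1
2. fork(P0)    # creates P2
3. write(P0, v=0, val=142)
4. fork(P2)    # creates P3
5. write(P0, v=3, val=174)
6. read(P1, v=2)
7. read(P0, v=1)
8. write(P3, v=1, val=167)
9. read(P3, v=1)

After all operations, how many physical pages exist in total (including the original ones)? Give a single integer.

Op 1: fork(P0) -> P1. 4 ppages; refcounts: pp0:2 pp1:2 pp2:2 pp3:2
Op 2: fork(P0) -> P2. 4 ppages; refcounts: pp0:3 pp1:3 pp2:3 pp3:3
Op 3: write(P0, v0, 142). refcount(pp0)=3>1 -> COPY to pp4. 5 ppages; refcounts: pp0:2 pp1:3 pp2:3 pp3:3 pp4:1
Op 4: fork(P2) -> P3. 5 ppages; refcounts: pp0:3 pp1:4 pp2:4 pp3:4 pp4:1
Op 5: write(P0, v3, 174). refcount(pp3)=4>1 -> COPY to pp5. 6 ppages; refcounts: pp0:3 pp1:4 pp2:4 pp3:3 pp4:1 pp5:1
Op 6: read(P1, v2) -> 11. No state change.
Op 7: read(P0, v1) -> 29. No state change.
Op 8: write(P3, v1, 167). refcount(pp1)=4>1 -> COPY to pp6. 7 ppages; refcounts: pp0:3 pp1:3 pp2:4 pp3:3 pp4:1 pp5:1 pp6:1
Op 9: read(P3, v1) -> 167. No state change.

Answer: 7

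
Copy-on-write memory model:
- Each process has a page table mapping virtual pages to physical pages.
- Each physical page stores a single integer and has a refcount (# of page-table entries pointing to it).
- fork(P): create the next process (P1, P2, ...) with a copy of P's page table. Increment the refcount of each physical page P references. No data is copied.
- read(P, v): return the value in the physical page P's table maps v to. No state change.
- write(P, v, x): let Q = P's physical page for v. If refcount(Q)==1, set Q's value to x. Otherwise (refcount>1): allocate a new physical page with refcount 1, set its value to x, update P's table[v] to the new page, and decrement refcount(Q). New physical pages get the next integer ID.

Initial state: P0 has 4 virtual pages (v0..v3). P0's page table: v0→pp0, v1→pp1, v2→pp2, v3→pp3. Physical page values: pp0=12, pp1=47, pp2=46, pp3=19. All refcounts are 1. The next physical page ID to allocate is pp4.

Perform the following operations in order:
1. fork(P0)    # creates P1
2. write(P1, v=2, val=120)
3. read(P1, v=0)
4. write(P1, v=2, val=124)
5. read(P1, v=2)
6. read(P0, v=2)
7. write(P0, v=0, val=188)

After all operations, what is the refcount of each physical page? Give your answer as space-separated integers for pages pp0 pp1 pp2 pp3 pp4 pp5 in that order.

Op 1: fork(P0) -> P1. 4 ppages; refcounts: pp0:2 pp1:2 pp2:2 pp3:2
Op 2: write(P1, v2, 120). refcount(pp2)=2>1 -> COPY to pp4. 5 ppages; refcounts: pp0:2 pp1:2 pp2:1 pp3:2 pp4:1
Op 3: read(P1, v0) -> 12. No state change.
Op 4: write(P1, v2, 124). refcount(pp4)=1 -> write in place. 5 ppages; refcounts: pp0:2 pp1:2 pp2:1 pp3:2 pp4:1
Op 5: read(P1, v2) -> 124. No state change.
Op 6: read(P0, v2) -> 46. No state change.
Op 7: write(P0, v0, 188). refcount(pp0)=2>1 -> COPY to pp5. 6 ppages; refcounts: pp0:1 pp1:2 pp2:1 pp3:2 pp4:1 pp5:1

Answer: 1 2 1 2 1 1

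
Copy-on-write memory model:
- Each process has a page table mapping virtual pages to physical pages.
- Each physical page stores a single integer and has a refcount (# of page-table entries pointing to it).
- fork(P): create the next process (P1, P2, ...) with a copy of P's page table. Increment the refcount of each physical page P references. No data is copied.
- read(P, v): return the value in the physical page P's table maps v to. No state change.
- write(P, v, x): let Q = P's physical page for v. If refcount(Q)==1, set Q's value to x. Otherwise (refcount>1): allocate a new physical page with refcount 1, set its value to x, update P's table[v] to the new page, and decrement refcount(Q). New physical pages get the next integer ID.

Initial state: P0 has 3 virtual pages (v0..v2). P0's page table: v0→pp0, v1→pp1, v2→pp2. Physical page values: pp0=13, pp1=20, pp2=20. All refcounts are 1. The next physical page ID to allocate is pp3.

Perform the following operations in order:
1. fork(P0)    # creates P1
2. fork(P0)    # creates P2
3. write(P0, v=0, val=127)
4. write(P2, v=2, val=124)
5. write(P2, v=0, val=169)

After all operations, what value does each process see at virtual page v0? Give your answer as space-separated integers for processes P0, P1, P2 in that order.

Op 1: fork(P0) -> P1. 3 ppages; refcounts: pp0:2 pp1:2 pp2:2
Op 2: fork(P0) -> P2. 3 ppages; refcounts: pp0:3 pp1:3 pp2:3
Op 3: write(P0, v0, 127). refcount(pp0)=3>1 -> COPY to pp3. 4 ppages; refcounts: pp0:2 pp1:3 pp2:3 pp3:1
Op 4: write(P2, v2, 124). refcount(pp2)=3>1 -> COPY to pp4. 5 ppages; refcounts: pp0:2 pp1:3 pp2:2 pp3:1 pp4:1
Op 5: write(P2, v0, 169). refcount(pp0)=2>1 -> COPY to pp5. 6 ppages; refcounts: pp0:1 pp1:3 pp2:2 pp3:1 pp4:1 pp5:1
P0: v0 -> pp3 = 127
P1: v0 -> pp0 = 13
P2: v0 -> pp5 = 169

Answer: 127 13 169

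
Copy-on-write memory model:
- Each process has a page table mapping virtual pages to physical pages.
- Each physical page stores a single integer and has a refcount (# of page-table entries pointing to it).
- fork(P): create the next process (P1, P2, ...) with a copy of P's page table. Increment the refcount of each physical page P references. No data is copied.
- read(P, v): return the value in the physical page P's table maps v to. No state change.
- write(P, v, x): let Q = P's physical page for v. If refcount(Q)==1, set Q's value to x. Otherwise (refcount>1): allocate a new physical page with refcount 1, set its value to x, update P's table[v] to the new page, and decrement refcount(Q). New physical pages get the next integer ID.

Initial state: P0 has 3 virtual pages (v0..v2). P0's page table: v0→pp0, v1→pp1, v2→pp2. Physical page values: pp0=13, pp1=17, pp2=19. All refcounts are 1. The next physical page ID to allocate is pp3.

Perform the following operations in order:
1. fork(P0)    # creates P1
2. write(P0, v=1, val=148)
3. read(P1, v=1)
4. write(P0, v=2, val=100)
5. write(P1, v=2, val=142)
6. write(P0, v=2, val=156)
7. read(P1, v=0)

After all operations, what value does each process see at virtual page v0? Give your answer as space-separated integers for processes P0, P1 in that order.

Answer: 13 13

Derivation:
Op 1: fork(P0) -> P1. 3 ppages; refcounts: pp0:2 pp1:2 pp2:2
Op 2: write(P0, v1, 148). refcount(pp1)=2>1 -> COPY to pp3. 4 ppages; refcounts: pp0:2 pp1:1 pp2:2 pp3:1
Op 3: read(P1, v1) -> 17. No state change.
Op 4: write(P0, v2, 100). refcount(pp2)=2>1 -> COPY to pp4. 5 ppages; refcounts: pp0:2 pp1:1 pp2:1 pp3:1 pp4:1
Op 5: write(P1, v2, 142). refcount(pp2)=1 -> write in place. 5 ppages; refcounts: pp0:2 pp1:1 pp2:1 pp3:1 pp4:1
Op 6: write(P0, v2, 156). refcount(pp4)=1 -> write in place. 5 ppages; refcounts: pp0:2 pp1:1 pp2:1 pp3:1 pp4:1
Op 7: read(P1, v0) -> 13. No state change.
P0: v0 -> pp0 = 13
P1: v0 -> pp0 = 13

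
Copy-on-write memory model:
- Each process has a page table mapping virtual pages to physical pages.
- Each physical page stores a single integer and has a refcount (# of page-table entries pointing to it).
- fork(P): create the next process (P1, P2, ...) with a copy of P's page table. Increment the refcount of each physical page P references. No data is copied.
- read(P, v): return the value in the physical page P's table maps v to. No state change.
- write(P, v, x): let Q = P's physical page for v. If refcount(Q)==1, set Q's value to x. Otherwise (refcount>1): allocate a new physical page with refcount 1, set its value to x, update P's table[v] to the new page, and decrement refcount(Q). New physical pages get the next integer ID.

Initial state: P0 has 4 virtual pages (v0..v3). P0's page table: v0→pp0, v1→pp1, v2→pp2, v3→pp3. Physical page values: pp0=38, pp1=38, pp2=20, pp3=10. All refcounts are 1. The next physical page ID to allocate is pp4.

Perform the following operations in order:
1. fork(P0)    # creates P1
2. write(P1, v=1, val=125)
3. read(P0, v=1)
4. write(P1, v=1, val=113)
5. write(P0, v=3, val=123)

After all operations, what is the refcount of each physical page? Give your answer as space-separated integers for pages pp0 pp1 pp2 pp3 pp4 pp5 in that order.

Answer: 2 1 2 1 1 1

Derivation:
Op 1: fork(P0) -> P1. 4 ppages; refcounts: pp0:2 pp1:2 pp2:2 pp3:2
Op 2: write(P1, v1, 125). refcount(pp1)=2>1 -> COPY to pp4. 5 ppages; refcounts: pp0:2 pp1:1 pp2:2 pp3:2 pp4:1
Op 3: read(P0, v1) -> 38. No state change.
Op 4: write(P1, v1, 113). refcount(pp4)=1 -> write in place. 5 ppages; refcounts: pp0:2 pp1:1 pp2:2 pp3:2 pp4:1
Op 5: write(P0, v3, 123). refcount(pp3)=2>1 -> COPY to pp5. 6 ppages; refcounts: pp0:2 pp1:1 pp2:2 pp3:1 pp4:1 pp5:1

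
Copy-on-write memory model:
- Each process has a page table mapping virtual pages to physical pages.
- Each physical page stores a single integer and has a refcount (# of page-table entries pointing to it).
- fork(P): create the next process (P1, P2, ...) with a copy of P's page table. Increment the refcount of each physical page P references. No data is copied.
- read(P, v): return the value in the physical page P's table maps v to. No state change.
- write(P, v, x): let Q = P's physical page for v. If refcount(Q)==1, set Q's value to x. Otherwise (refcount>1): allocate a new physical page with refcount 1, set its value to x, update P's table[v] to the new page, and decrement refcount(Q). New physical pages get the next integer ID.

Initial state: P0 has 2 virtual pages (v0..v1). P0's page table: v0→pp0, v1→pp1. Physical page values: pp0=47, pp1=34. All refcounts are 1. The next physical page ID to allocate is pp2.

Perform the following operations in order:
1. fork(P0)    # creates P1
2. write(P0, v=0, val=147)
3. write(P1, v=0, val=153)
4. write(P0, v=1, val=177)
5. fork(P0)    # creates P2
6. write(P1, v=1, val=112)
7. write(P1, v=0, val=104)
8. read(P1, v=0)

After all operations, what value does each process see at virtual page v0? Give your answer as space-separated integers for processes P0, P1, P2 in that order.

Answer: 147 104 147

Derivation:
Op 1: fork(P0) -> P1. 2 ppages; refcounts: pp0:2 pp1:2
Op 2: write(P0, v0, 147). refcount(pp0)=2>1 -> COPY to pp2. 3 ppages; refcounts: pp0:1 pp1:2 pp2:1
Op 3: write(P1, v0, 153). refcount(pp0)=1 -> write in place. 3 ppages; refcounts: pp0:1 pp1:2 pp2:1
Op 4: write(P0, v1, 177). refcount(pp1)=2>1 -> COPY to pp3. 4 ppages; refcounts: pp0:1 pp1:1 pp2:1 pp3:1
Op 5: fork(P0) -> P2. 4 ppages; refcounts: pp0:1 pp1:1 pp2:2 pp3:2
Op 6: write(P1, v1, 112). refcount(pp1)=1 -> write in place. 4 ppages; refcounts: pp0:1 pp1:1 pp2:2 pp3:2
Op 7: write(P1, v0, 104). refcount(pp0)=1 -> write in place. 4 ppages; refcounts: pp0:1 pp1:1 pp2:2 pp3:2
Op 8: read(P1, v0) -> 104. No state change.
P0: v0 -> pp2 = 147
P1: v0 -> pp0 = 104
P2: v0 -> pp2 = 147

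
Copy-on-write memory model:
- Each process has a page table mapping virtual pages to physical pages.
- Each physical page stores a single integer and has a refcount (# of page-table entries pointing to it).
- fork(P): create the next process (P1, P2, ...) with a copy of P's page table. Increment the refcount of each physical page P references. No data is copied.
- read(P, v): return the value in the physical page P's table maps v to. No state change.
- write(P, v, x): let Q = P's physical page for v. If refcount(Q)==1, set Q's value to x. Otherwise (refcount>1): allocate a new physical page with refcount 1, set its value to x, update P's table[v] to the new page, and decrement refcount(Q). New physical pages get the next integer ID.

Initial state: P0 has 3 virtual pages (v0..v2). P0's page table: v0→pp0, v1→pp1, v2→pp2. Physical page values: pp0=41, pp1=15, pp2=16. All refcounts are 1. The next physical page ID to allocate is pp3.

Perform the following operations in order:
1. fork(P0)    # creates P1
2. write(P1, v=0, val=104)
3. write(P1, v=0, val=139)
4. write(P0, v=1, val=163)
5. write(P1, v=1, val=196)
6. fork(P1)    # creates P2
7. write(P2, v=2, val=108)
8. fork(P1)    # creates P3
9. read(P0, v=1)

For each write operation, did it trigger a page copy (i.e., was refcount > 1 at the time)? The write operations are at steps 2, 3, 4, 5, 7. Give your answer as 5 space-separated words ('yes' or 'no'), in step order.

Op 1: fork(P0) -> P1. 3 ppages; refcounts: pp0:2 pp1:2 pp2:2
Op 2: write(P1, v0, 104). refcount(pp0)=2>1 -> COPY to pp3. 4 ppages; refcounts: pp0:1 pp1:2 pp2:2 pp3:1
Op 3: write(P1, v0, 139). refcount(pp3)=1 -> write in place. 4 ppages; refcounts: pp0:1 pp1:2 pp2:2 pp3:1
Op 4: write(P0, v1, 163). refcount(pp1)=2>1 -> COPY to pp4. 5 ppages; refcounts: pp0:1 pp1:1 pp2:2 pp3:1 pp4:1
Op 5: write(P1, v1, 196). refcount(pp1)=1 -> write in place. 5 ppages; refcounts: pp0:1 pp1:1 pp2:2 pp3:1 pp4:1
Op 6: fork(P1) -> P2. 5 ppages; refcounts: pp0:1 pp1:2 pp2:3 pp3:2 pp4:1
Op 7: write(P2, v2, 108). refcount(pp2)=3>1 -> COPY to pp5. 6 ppages; refcounts: pp0:1 pp1:2 pp2:2 pp3:2 pp4:1 pp5:1
Op 8: fork(P1) -> P3. 6 ppages; refcounts: pp0:1 pp1:3 pp2:3 pp3:3 pp4:1 pp5:1
Op 9: read(P0, v1) -> 163. No state change.

yes no yes no yes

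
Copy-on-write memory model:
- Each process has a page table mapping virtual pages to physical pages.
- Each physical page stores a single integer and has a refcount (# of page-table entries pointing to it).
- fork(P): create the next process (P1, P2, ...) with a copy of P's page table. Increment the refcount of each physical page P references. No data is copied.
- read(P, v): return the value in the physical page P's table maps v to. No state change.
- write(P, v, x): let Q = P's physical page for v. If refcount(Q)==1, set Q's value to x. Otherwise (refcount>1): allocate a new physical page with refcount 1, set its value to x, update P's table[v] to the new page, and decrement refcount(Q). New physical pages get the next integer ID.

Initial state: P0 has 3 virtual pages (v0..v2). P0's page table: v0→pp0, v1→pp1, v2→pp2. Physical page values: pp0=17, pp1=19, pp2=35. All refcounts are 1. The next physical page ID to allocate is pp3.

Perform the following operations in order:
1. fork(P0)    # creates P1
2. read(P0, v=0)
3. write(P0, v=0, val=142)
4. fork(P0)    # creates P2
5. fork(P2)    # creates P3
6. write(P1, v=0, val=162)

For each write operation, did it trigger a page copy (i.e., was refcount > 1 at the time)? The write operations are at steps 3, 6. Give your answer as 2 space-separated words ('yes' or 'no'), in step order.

Op 1: fork(P0) -> P1. 3 ppages; refcounts: pp0:2 pp1:2 pp2:2
Op 2: read(P0, v0) -> 17. No state change.
Op 3: write(P0, v0, 142). refcount(pp0)=2>1 -> COPY to pp3. 4 ppages; refcounts: pp0:1 pp1:2 pp2:2 pp3:1
Op 4: fork(P0) -> P2. 4 ppages; refcounts: pp0:1 pp1:3 pp2:3 pp3:2
Op 5: fork(P2) -> P3. 4 ppages; refcounts: pp0:1 pp1:4 pp2:4 pp3:3
Op 6: write(P1, v0, 162). refcount(pp0)=1 -> write in place. 4 ppages; refcounts: pp0:1 pp1:4 pp2:4 pp3:3

yes no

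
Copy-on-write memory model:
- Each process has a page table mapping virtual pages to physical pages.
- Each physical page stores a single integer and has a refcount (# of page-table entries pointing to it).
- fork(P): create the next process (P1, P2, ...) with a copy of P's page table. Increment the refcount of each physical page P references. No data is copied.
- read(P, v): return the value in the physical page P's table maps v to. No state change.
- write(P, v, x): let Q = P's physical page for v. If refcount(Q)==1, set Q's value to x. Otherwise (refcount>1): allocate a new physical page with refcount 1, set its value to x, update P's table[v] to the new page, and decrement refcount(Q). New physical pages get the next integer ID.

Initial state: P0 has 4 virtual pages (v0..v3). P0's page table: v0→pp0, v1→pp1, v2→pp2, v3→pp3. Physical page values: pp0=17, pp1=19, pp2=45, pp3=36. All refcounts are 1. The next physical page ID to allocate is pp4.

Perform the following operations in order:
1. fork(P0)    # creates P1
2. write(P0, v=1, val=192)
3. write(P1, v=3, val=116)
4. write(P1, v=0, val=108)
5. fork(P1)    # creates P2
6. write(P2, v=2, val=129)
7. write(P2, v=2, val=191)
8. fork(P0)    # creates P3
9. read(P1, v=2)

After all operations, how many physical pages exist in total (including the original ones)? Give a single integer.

Op 1: fork(P0) -> P1. 4 ppages; refcounts: pp0:2 pp1:2 pp2:2 pp3:2
Op 2: write(P0, v1, 192). refcount(pp1)=2>1 -> COPY to pp4. 5 ppages; refcounts: pp0:2 pp1:1 pp2:2 pp3:2 pp4:1
Op 3: write(P1, v3, 116). refcount(pp3)=2>1 -> COPY to pp5. 6 ppages; refcounts: pp0:2 pp1:1 pp2:2 pp3:1 pp4:1 pp5:1
Op 4: write(P1, v0, 108). refcount(pp0)=2>1 -> COPY to pp6. 7 ppages; refcounts: pp0:1 pp1:1 pp2:2 pp3:1 pp4:1 pp5:1 pp6:1
Op 5: fork(P1) -> P2. 7 ppages; refcounts: pp0:1 pp1:2 pp2:3 pp3:1 pp4:1 pp5:2 pp6:2
Op 6: write(P2, v2, 129). refcount(pp2)=3>1 -> COPY to pp7. 8 ppages; refcounts: pp0:1 pp1:2 pp2:2 pp3:1 pp4:1 pp5:2 pp6:2 pp7:1
Op 7: write(P2, v2, 191). refcount(pp7)=1 -> write in place. 8 ppages; refcounts: pp0:1 pp1:2 pp2:2 pp3:1 pp4:1 pp5:2 pp6:2 pp7:1
Op 8: fork(P0) -> P3. 8 ppages; refcounts: pp0:2 pp1:2 pp2:3 pp3:2 pp4:2 pp5:2 pp6:2 pp7:1
Op 9: read(P1, v2) -> 45. No state change.

Answer: 8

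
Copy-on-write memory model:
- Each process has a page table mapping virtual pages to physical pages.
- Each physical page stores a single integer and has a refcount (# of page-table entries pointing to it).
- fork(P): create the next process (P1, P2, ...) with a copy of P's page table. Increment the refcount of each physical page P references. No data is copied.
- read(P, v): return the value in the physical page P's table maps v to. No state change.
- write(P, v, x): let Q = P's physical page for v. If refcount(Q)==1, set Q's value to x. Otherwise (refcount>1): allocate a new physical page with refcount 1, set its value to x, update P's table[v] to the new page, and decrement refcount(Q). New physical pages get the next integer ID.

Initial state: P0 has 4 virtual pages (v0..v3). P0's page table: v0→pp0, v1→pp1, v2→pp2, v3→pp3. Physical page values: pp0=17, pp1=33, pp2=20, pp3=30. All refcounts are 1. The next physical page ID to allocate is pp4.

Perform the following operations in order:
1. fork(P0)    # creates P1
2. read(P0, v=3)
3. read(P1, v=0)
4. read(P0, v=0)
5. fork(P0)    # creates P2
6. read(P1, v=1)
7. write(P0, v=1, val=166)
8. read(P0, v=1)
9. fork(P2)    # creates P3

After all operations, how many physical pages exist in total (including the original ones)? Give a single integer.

Op 1: fork(P0) -> P1. 4 ppages; refcounts: pp0:2 pp1:2 pp2:2 pp3:2
Op 2: read(P0, v3) -> 30. No state change.
Op 3: read(P1, v0) -> 17. No state change.
Op 4: read(P0, v0) -> 17. No state change.
Op 5: fork(P0) -> P2. 4 ppages; refcounts: pp0:3 pp1:3 pp2:3 pp3:3
Op 6: read(P1, v1) -> 33. No state change.
Op 7: write(P0, v1, 166). refcount(pp1)=3>1 -> COPY to pp4. 5 ppages; refcounts: pp0:3 pp1:2 pp2:3 pp3:3 pp4:1
Op 8: read(P0, v1) -> 166. No state change.
Op 9: fork(P2) -> P3. 5 ppages; refcounts: pp0:4 pp1:3 pp2:4 pp3:4 pp4:1

Answer: 5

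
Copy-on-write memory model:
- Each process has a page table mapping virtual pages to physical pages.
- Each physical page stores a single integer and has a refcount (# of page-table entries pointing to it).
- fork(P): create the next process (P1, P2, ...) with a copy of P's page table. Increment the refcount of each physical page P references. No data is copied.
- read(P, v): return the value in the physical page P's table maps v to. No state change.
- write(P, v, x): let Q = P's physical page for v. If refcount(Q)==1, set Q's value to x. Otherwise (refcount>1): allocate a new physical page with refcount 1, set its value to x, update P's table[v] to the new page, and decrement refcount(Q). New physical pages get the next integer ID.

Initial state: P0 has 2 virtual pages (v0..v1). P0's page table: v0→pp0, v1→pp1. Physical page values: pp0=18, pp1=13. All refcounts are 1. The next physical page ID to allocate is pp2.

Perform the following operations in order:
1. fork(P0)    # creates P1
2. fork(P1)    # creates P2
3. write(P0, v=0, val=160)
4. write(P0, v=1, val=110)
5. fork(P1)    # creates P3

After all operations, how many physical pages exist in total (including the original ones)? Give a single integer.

Answer: 4

Derivation:
Op 1: fork(P0) -> P1. 2 ppages; refcounts: pp0:2 pp1:2
Op 2: fork(P1) -> P2. 2 ppages; refcounts: pp0:3 pp1:3
Op 3: write(P0, v0, 160). refcount(pp0)=3>1 -> COPY to pp2. 3 ppages; refcounts: pp0:2 pp1:3 pp2:1
Op 4: write(P0, v1, 110). refcount(pp1)=3>1 -> COPY to pp3. 4 ppages; refcounts: pp0:2 pp1:2 pp2:1 pp3:1
Op 5: fork(P1) -> P3. 4 ppages; refcounts: pp0:3 pp1:3 pp2:1 pp3:1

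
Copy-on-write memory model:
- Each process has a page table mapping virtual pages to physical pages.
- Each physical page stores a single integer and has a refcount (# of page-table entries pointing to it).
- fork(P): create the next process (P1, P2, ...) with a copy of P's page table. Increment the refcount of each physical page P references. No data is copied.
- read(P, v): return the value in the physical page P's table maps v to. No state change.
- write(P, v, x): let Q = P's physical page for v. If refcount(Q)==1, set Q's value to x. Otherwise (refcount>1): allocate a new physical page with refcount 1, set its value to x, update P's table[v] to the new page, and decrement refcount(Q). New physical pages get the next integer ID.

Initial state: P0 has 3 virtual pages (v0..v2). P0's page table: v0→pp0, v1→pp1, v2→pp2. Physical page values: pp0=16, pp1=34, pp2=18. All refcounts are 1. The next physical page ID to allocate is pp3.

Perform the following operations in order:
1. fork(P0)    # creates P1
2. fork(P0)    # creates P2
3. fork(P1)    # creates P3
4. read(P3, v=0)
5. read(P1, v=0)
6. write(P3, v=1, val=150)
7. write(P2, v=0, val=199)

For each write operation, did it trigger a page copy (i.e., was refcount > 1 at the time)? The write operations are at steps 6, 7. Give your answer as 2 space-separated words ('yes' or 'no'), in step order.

Op 1: fork(P0) -> P1. 3 ppages; refcounts: pp0:2 pp1:2 pp2:2
Op 2: fork(P0) -> P2. 3 ppages; refcounts: pp0:3 pp1:3 pp2:3
Op 3: fork(P1) -> P3. 3 ppages; refcounts: pp0:4 pp1:4 pp2:4
Op 4: read(P3, v0) -> 16. No state change.
Op 5: read(P1, v0) -> 16. No state change.
Op 6: write(P3, v1, 150). refcount(pp1)=4>1 -> COPY to pp3. 4 ppages; refcounts: pp0:4 pp1:3 pp2:4 pp3:1
Op 7: write(P2, v0, 199). refcount(pp0)=4>1 -> COPY to pp4. 5 ppages; refcounts: pp0:3 pp1:3 pp2:4 pp3:1 pp4:1

yes yes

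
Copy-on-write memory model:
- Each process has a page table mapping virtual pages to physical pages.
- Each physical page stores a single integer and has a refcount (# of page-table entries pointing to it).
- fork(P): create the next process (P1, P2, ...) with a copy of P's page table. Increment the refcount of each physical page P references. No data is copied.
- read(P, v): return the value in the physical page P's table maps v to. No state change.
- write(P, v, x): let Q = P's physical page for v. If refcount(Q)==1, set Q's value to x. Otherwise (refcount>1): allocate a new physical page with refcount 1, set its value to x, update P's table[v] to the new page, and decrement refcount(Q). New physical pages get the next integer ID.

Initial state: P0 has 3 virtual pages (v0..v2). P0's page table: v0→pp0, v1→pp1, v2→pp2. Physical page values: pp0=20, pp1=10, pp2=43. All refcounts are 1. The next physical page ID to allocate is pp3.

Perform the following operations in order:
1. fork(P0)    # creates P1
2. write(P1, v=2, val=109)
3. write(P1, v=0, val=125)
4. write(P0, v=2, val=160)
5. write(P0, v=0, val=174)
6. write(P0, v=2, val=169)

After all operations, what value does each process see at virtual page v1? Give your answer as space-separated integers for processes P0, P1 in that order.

Answer: 10 10

Derivation:
Op 1: fork(P0) -> P1. 3 ppages; refcounts: pp0:2 pp1:2 pp2:2
Op 2: write(P1, v2, 109). refcount(pp2)=2>1 -> COPY to pp3. 4 ppages; refcounts: pp0:2 pp1:2 pp2:1 pp3:1
Op 3: write(P1, v0, 125). refcount(pp0)=2>1 -> COPY to pp4. 5 ppages; refcounts: pp0:1 pp1:2 pp2:1 pp3:1 pp4:1
Op 4: write(P0, v2, 160). refcount(pp2)=1 -> write in place. 5 ppages; refcounts: pp0:1 pp1:2 pp2:1 pp3:1 pp4:1
Op 5: write(P0, v0, 174). refcount(pp0)=1 -> write in place. 5 ppages; refcounts: pp0:1 pp1:2 pp2:1 pp3:1 pp4:1
Op 6: write(P0, v2, 169). refcount(pp2)=1 -> write in place. 5 ppages; refcounts: pp0:1 pp1:2 pp2:1 pp3:1 pp4:1
P0: v1 -> pp1 = 10
P1: v1 -> pp1 = 10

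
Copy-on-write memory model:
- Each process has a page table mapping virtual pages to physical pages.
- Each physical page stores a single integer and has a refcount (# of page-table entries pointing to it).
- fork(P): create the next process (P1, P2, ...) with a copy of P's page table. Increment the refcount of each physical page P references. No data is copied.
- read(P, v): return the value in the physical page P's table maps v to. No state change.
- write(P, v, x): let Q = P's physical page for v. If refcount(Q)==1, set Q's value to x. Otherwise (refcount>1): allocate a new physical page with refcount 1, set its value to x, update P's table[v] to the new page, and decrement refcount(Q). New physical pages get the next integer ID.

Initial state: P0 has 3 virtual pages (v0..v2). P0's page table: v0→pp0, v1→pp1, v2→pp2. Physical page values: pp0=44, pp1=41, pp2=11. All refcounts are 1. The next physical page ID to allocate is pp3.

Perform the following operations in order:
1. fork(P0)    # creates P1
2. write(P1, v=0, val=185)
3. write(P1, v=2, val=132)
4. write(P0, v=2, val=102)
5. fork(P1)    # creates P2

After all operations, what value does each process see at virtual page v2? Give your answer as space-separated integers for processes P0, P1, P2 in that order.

Answer: 102 132 132

Derivation:
Op 1: fork(P0) -> P1. 3 ppages; refcounts: pp0:2 pp1:2 pp2:2
Op 2: write(P1, v0, 185). refcount(pp0)=2>1 -> COPY to pp3. 4 ppages; refcounts: pp0:1 pp1:2 pp2:2 pp3:1
Op 3: write(P1, v2, 132). refcount(pp2)=2>1 -> COPY to pp4. 5 ppages; refcounts: pp0:1 pp1:2 pp2:1 pp3:1 pp4:1
Op 4: write(P0, v2, 102). refcount(pp2)=1 -> write in place. 5 ppages; refcounts: pp0:1 pp1:2 pp2:1 pp3:1 pp4:1
Op 5: fork(P1) -> P2. 5 ppages; refcounts: pp0:1 pp1:3 pp2:1 pp3:2 pp4:2
P0: v2 -> pp2 = 102
P1: v2 -> pp4 = 132
P2: v2 -> pp4 = 132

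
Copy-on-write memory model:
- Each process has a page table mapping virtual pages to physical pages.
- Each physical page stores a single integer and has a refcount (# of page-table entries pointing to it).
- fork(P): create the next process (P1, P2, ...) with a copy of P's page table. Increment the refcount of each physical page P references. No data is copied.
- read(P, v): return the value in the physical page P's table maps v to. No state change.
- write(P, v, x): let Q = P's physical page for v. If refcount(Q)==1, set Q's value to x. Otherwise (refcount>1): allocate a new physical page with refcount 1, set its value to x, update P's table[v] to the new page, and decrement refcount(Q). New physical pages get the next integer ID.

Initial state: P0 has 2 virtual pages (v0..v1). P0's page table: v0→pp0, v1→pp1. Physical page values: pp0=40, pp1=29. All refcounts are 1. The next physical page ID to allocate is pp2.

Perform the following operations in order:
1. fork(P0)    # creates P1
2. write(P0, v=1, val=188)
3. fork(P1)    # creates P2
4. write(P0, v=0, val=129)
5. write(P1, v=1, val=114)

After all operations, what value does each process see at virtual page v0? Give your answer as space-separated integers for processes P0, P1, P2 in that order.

Op 1: fork(P0) -> P1. 2 ppages; refcounts: pp0:2 pp1:2
Op 2: write(P0, v1, 188). refcount(pp1)=2>1 -> COPY to pp2. 3 ppages; refcounts: pp0:2 pp1:1 pp2:1
Op 3: fork(P1) -> P2. 3 ppages; refcounts: pp0:3 pp1:2 pp2:1
Op 4: write(P0, v0, 129). refcount(pp0)=3>1 -> COPY to pp3. 4 ppages; refcounts: pp0:2 pp1:2 pp2:1 pp3:1
Op 5: write(P1, v1, 114). refcount(pp1)=2>1 -> COPY to pp4. 5 ppages; refcounts: pp0:2 pp1:1 pp2:1 pp3:1 pp4:1
P0: v0 -> pp3 = 129
P1: v0 -> pp0 = 40
P2: v0 -> pp0 = 40

Answer: 129 40 40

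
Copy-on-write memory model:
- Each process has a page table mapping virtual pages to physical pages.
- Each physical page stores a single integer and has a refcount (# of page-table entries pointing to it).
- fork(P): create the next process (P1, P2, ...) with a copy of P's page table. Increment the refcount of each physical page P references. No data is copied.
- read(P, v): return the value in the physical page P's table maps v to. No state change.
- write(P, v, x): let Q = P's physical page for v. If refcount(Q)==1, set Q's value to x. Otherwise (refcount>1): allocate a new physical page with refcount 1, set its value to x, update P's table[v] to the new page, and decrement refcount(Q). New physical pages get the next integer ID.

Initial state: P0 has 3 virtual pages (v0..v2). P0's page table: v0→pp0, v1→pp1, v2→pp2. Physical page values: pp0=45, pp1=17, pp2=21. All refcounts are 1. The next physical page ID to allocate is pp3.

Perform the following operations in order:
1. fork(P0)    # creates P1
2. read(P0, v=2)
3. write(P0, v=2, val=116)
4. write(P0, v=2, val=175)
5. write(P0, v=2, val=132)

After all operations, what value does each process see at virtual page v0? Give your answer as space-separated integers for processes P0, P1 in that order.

Op 1: fork(P0) -> P1. 3 ppages; refcounts: pp0:2 pp1:2 pp2:2
Op 2: read(P0, v2) -> 21. No state change.
Op 3: write(P0, v2, 116). refcount(pp2)=2>1 -> COPY to pp3. 4 ppages; refcounts: pp0:2 pp1:2 pp2:1 pp3:1
Op 4: write(P0, v2, 175). refcount(pp3)=1 -> write in place. 4 ppages; refcounts: pp0:2 pp1:2 pp2:1 pp3:1
Op 5: write(P0, v2, 132). refcount(pp3)=1 -> write in place. 4 ppages; refcounts: pp0:2 pp1:2 pp2:1 pp3:1
P0: v0 -> pp0 = 45
P1: v0 -> pp0 = 45

Answer: 45 45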